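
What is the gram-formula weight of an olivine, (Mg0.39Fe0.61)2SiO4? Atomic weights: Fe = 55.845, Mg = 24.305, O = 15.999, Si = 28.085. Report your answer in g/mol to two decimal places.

179.17 g/mol

Mg: 0.78 × 24.305 = 18.9579
Fe: 1.22 × 55.845 = 68.1309
Si: 1 × 28.085 = 28.0850
O: 4 × 15.999 = 63.9960
Summing the contributions gives the formula mass.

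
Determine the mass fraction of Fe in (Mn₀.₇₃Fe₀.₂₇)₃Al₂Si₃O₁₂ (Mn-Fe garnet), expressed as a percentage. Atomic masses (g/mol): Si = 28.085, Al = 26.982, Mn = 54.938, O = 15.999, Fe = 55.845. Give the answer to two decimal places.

Formula mass = 2.19×54.938 + 0.81×55.845 + 2×26.982 + 3×28.085 + 12×15.999 = 495.756 g/mol, of which 45.234 g is Fe.
So Fe makes up 45.234/495.756 = 0.0912 of the mass, i.e. 9.12%.

9.12 mass %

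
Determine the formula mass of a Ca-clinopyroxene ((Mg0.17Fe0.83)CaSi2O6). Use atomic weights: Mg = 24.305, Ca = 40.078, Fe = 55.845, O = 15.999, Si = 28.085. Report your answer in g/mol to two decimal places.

M = 0.17(24.305) + 0.83(55.845) + 1(40.078) + 2(28.085) + 6(15.999)

242.73 g/mol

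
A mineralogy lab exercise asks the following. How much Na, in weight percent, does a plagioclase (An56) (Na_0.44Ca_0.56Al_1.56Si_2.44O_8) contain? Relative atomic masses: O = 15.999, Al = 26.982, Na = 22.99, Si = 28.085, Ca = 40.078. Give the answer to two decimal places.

Formula mass = 0.44*22.99 + 0.56*40.078 + 1.56*26.982 + 2.44*28.085 + 8*15.999 = 271.171 g/mol, of which 10.116 g is Na.
So Na makes up 10.116/271.171 = 0.0373 of the mass, i.e. 3.73%.

3.73 weight percent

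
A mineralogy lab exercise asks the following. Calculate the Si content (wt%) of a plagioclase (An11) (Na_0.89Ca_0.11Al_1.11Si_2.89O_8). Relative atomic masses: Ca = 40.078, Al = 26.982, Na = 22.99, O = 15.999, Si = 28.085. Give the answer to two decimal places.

30.75 wt%

M(Na_0.89Ca_0.11Al_1.11Si_2.89O_8) = 263.977 g/mol.
Si contributes 2.89 × 28.085 = 81.166 g per mole.
81.166/263.977 = 0.3075 → 30.75%.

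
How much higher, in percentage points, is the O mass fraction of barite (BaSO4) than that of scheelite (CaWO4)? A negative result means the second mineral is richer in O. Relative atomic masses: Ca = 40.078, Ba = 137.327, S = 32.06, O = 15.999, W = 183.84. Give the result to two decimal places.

5.19 percentage points

O in BaSO4: molar mass 233.383 g/mol; 4×15.999 = 63.996 g → 27.42 wt%.
O in CaWO4: molar mass 287.914 g/mol; 4×15.999 = 63.996 g → 22.23 wt%.
Difference = 27.42 − 22.23 = 5.19 percentage points.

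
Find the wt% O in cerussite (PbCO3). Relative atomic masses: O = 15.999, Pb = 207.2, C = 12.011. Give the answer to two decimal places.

Formula mass = 1*207.2 + 1*12.011 + 3*15.999 = 267.208 g/mol, of which 47.997 g is O.
So O makes up 47.997/267.208 = 0.1796 of the mass, i.e. 17.96%.

17.96 wt%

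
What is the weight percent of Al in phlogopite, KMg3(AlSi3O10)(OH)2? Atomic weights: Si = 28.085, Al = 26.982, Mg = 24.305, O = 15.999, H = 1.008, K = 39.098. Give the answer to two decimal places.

6.47 weight percent

Formula mass = 1×39.098 + 3×24.305 + 1×26.982 + 3×28.085 + 12×15.999 + 2×1.008 = 417.254 g/mol, of which 26.982 g is Al.
So Al makes up 26.982/417.254 = 0.0647 of the mass, i.e. 6.47%.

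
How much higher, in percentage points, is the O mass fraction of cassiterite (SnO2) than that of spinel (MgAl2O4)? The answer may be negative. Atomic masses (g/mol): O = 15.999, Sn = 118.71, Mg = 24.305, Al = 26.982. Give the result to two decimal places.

O in SnO2: molar mass 150.708 g/mol; 2×15.999 = 31.998 g → 21.23 wt%.
O in MgAl2O4: molar mass 142.265 g/mol; 4×15.999 = 63.996 g → 44.98 wt%.
Difference = 21.23 − 44.98 = -23.75 percentage points.

-23.75 percentage points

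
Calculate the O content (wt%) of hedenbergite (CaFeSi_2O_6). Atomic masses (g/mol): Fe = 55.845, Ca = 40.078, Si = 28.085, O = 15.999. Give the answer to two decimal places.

38.69 wt%

M(CaFeSi_2O_6) = 248.087 g/mol.
O contributes 6 × 15.999 = 95.994 g per mole.
95.994/248.087 = 0.3869 → 38.69%.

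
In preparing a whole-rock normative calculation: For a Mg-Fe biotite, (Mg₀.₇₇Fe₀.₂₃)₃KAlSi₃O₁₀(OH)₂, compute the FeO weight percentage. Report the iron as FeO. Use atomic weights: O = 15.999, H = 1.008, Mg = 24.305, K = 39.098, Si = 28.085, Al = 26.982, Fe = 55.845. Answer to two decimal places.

M((Mg₀.₇₇Fe₀.₂₃)₃KAlSi₃O₁₀(OH)₂) = 439.017 g/mol; M(FeO) = 71.844 g/mol.
Moles FeO per formula unit = 0.69 Fe ÷ 1 = 0.6900.
FeO fraction = (0.6900 × 71.844) / 439.017 = 49.572/439.017 = 0.1129.

11.29 wt%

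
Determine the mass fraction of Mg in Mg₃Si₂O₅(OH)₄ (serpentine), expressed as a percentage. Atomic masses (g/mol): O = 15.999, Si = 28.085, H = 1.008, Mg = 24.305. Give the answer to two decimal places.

Formula mass = 3×24.305 + 2×28.085 + 9×15.999 + 4×1.008 = 277.108 g/mol, of which 72.915 g is Mg.
So Mg makes up 72.915/277.108 = 0.2631 of the mass, i.e. 26.31%.

26.31 weight percent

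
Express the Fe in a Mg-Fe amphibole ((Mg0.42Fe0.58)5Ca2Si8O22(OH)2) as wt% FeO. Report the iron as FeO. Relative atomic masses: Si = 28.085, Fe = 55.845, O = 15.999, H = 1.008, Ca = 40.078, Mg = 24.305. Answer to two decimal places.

23.05 wt%

Molar mass of (Mg0.42Fe0.58)5Ca2Si8O22(OH)2 = 2.10×24.305 + 2.90×55.845 + 2×40.078 + 8×28.085 + 24×15.999 + 2×1.008 = 903.819 g/mol.
Each formula unit contains 2.90 Fe, equivalent to 2.90/1 = 2.9000 mol FeO.
M(FeO) = 1×55.845 + 1×15.999 = 71.844 g/mol.
Mass of FeO per formula unit = 2.9000 × 71.844 = 208.348 g.
FeO wt% = 208.348 / 903.819 × 100 = 23.05%.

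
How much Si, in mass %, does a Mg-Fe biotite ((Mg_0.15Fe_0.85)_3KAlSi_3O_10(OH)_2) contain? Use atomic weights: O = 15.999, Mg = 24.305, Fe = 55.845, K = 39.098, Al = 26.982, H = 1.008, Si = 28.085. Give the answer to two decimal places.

16.93 mass %

M((Mg_0.15Fe_0.85)_3KAlSi_3O_10(OH)_2) = 497.681 g/mol.
Si contributes 3 × 28.085 = 84.255 g per mole.
84.255/497.681 = 0.1693 → 16.93%.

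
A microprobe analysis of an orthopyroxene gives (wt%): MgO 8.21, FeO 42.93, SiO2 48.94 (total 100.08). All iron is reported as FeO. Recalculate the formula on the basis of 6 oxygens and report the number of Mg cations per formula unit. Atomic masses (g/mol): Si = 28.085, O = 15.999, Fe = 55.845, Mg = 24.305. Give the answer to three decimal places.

MgO: 8.21/40.304 = 0.20370 mol → 0.20370 mol Mg, 0.20370 mol O.
FeO: 42.93/71.844 = 0.59754 mol → 0.59754 mol Fe, 0.59754 mol O.
SiO2: 48.94/60.083 = 0.81454 mol → 0.81454 mol Si, 1.62908 mol O.
Total oxygen = 2.43032 mol. Normalization factor = 6/2.43032 = 2.46881.
Mg per 6 O = 0.20370 × 2.46881 = 0.503.

0.503 Mg apfu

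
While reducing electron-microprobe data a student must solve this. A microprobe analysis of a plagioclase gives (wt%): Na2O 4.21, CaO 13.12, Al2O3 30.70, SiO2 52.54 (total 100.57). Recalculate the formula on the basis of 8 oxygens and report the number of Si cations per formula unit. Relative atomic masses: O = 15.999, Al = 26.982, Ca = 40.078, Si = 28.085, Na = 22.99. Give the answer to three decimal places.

4.21 wt% Na2O ÷ 61.979 g/mol = 0.06793 mol, giving 0.13586 Na and 0.06793 O.
13.12 wt% CaO ÷ 56.077 g/mol = 0.23396 mol, giving 0.23396 Ca and 0.23396 O.
30.70 wt% Al2O3 ÷ 101.961 g/mol = 0.30110 mol, giving 0.60220 Al and 0.90330 O.
52.54 wt% SiO2 ÷ 60.083 g/mol = 0.87446 mol, giving 0.87446 Si and 1.74892 O.
Oxygen sums to 2.95411; scaling by 8/2.95411 = 2.70809 puts the formula on 8 O.
Si: 0.87446 × 2.70809 = 2.368 atoms per formula unit.

2.368 Si apfu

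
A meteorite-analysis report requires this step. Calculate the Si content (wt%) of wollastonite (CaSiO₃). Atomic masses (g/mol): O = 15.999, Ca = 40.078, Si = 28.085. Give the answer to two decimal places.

24.18 wt%

Molar mass of CaSiO₃: 1*40.078 + 1*28.085 + 3*15.999 = 116.160 g/mol.
Mass of Si per formula unit: 1 × 28.085 = 28.085 g.
Weight fraction Si = 28.085 / 116.160 = 0.2418.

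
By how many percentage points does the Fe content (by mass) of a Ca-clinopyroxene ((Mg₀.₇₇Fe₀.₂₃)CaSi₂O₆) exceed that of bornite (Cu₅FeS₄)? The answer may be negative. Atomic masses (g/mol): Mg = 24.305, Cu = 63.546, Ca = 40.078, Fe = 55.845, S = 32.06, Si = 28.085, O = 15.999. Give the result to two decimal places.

Fe in (Mg₀.₇₇Fe₀.₂₃)CaSi₂O₆: molar mass 223.801 g/mol; 0.23×55.845 = 12.844 g → 5.74 wt%.
Fe in Cu₅FeS₄: molar mass 501.815 g/mol; 1×55.845 = 55.845 g → 11.13 wt%.
Difference = 5.74 − 11.13 = -5.39 percentage points.

-5.39 percentage points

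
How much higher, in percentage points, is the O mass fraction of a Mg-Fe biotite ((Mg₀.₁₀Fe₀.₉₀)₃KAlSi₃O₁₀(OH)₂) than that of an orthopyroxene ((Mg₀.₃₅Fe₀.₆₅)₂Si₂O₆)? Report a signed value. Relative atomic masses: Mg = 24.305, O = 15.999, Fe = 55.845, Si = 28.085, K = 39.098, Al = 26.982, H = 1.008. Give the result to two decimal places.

-1.49 percentage points

O in (Mg₀.₁₀Fe₀.₉₀)₃KAlSi₃O₁₀(OH)₂: molar mass 502.412 g/mol; 12×15.999 = 191.988 g → 38.21 wt%.
O in (Mg₀.₃₅Fe₀.₆₅)₂Si₂O₆: molar mass 241.776 g/mol; 6×15.999 = 95.994 g → 39.70 wt%.
Difference = 38.21 − 39.70 = -1.49 percentage points.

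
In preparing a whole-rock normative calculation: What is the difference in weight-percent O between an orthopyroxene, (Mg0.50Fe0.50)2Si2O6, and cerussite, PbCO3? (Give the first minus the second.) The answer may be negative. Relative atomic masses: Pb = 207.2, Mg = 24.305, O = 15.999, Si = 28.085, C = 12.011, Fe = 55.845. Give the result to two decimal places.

O in (Mg0.50Fe0.50)2Si2O6: molar mass 232.314 g/mol; 6×15.999 = 95.994 g → 41.32 wt%.
O in PbCO3: molar mass 267.208 g/mol; 3×15.999 = 47.997 g → 17.96 wt%.
Difference = 41.32 − 17.96 = 23.36 percentage points.

23.36 percentage points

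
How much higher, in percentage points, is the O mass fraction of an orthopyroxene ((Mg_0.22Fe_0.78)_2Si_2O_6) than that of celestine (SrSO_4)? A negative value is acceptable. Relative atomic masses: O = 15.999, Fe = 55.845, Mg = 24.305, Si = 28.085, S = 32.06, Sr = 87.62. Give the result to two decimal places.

3.56 percentage points

M((Mg_0.22Fe_0.78)_2Si_2O_6) = 249.976 g/mol, so wt% O = 95.994/249.976 × 100 = 38.40%.
M(SrSO_4) = 183.676 g/mol, so wt% O = 63.996/183.676 × 100 = 34.84%.
38.40 − 34.84 = 3.56 pp.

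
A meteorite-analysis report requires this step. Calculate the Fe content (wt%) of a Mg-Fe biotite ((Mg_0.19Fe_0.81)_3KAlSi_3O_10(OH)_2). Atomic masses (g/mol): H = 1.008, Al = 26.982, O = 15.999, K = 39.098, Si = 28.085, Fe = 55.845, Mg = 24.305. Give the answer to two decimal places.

27.48 wt%

M((Mg_0.19Fe_0.81)_3KAlSi_3O_10(OH)_2) = 493.896 g/mol.
Fe contributes 2.43 × 55.845 = 135.703 g per mole.
135.703/493.896 = 0.2748 → 27.48%.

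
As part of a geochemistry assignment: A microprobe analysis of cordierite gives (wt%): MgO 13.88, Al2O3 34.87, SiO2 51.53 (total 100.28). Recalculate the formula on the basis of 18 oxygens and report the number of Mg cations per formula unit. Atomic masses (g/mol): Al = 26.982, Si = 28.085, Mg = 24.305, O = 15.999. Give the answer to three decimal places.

13.88 wt% MgO ÷ 40.304 g/mol = 0.34438 mol, giving 0.34438 Mg and 0.34438 O.
34.87 wt% Al2O3 ÷ 101.961 g/mol = 0.34199 mol, giving 0.68398 Al and 1.02597 O.
51.53 wt% SiO2 ÷ 60.083 g/mol = 0.85765 mol, giving 0.85765 Si and 1.71530 O.
Oxygen sums to 3.08565; scaling by 18/3.08565 = 5.83345 puts the formula on 18 O.
Mg: 0.34438 × 5.83345 = 2.009 atoms per formula unit.

2.009 Mg apfu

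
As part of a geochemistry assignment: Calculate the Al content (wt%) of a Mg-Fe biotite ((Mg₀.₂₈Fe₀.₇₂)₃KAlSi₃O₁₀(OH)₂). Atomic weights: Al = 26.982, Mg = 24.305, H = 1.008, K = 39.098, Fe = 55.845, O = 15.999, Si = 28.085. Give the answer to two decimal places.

Formula mass = 0.84*24.305 + 2.16*55.845 + 1*39.098 + 1*26.982 + 3*28.085 + 12*15.999 + 2*1.008 = 485.380 g/mol, of which 26.982 g is Al.
So Al makes up 26.982/485.380 = 0.0556 of the mass, i.e. 5.56%.

5.56 wt%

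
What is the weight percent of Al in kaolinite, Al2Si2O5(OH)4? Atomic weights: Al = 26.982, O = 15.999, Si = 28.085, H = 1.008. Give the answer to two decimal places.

M(Al2Si2O5(OH)4) = 258.157 g/mol.
Al contributes 2 × 26.982 = 53.964 g per mole.
53.964/258.157 = 0.2090 → 20.90%.

20.90 wt%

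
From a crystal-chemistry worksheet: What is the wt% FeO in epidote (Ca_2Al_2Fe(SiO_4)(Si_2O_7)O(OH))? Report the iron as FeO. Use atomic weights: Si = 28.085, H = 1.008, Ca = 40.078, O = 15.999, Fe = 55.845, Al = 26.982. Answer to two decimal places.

14.87 wt%

M(Ca_2Al_2Fe(SiO_4)(Si_2O_7)O(OH)) = 483.215 g/mol; M(FeO) = 71.844 g/mol.
Moles FeO per formula unit = 1 Fe ÷ 1 = 1.0000.
FeO fraction = (1.0000 × 71.844) / 483.215 = 71.844/483.215 = 0.1487.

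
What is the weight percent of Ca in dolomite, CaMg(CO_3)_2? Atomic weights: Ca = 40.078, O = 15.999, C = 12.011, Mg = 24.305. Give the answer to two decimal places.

Formula mass = 1×40.078 + 1×24.305 + 2×12.011 + 6×15.999 = 184.399 g/mol, of which 40.078 g is Ca.
So Ca makes up 40.078/184.399 = 0.2173 of the mass, i.e. 21.73%.

21.73 weight percent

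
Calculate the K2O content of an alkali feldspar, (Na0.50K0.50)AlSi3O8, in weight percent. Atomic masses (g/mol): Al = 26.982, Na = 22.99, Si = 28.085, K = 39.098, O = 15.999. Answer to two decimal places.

8.71 wt%

M((Na0.50K0.50)AlSi3O8) = 270.273 g/mol; M(K2O) = 94.195 g/mol.
Moles K2O per formula unit = 0.50 K ÷ 2 = 0.2500.
K2O fraction = (0.2500 × 94.195) / 270.273 = 23.549/270.273 = 0.0871.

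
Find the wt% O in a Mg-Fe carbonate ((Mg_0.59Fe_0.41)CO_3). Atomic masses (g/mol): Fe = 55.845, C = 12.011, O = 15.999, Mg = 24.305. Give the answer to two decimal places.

49.36 mass %

Formula mass = 0.59*24.305 + 0.41*55.845 + 1*12.011 + 3*15.999 = 97.244 g/mol, of which 47.997 g is O.
So O makes up 47.997/97.244 = 0.4936 of the mass, i.e. 49.36%.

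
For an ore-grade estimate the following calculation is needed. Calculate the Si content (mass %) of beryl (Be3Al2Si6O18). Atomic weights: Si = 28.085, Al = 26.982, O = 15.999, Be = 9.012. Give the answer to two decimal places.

31.35 mass %

Molar mass of Be3Al2Si6O18: 3*9.012 + 2*26.982 + 6*28.085 + 18*15.999 = 537.492 g/mol.
Mass of Si per formula unit: 6 × 28.085 = 168.510 g.
Weight fraction Si = 168.510 / 537.492 = 0.3135.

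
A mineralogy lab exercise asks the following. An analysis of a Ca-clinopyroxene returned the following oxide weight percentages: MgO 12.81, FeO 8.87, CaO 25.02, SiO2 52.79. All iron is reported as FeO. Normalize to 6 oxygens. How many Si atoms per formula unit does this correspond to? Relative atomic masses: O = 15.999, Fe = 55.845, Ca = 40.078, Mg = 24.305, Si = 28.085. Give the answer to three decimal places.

1.993 Si apfu

MgO (M=40.304): mol = 0.31783; Mg = 0.31783, O = 0.31783.
FeO (M=71.844): mol = 0.12346; Fe = 0.12346, O = 0.12346.
CaO (M=56.077): mol = 0.44617; Ca = 0.44617, O = 0.44617.
SiO2 (M=60.083): mol = 0.87862; Si = 0.87862, O = 1.75724.
ΣO = 2.64470; factor = 6/ΣO = 2.26869.
Si apfu = 0.87862 × 2.26869 = 1.993.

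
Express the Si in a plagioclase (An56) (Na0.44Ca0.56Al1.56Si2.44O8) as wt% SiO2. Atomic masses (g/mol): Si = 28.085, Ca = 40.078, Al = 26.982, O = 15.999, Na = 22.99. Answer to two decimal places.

Molar mass of Na0.44Ca0.56Al1.56Si2.44O8 = 0.44×22.99 + 0.56×40.078 + 1.56×26.982 + 2.44×28.085 + 8×15.999 = 271.171 g/mol.
Each formula unit contains 2.44 Si, equivalent to 2.44/1 = 2.4400 mol SiO2.
M(SiO2) = 1×28.085 + 2×15.999 = 60.083 g/mol.
Mass of SiO2 per formula unit = 2.4400 × 60.083 = 146.603 g.
SiO2 wt% = 146.603 / 271.171 × 100 = 54.06%.

54.06 wt%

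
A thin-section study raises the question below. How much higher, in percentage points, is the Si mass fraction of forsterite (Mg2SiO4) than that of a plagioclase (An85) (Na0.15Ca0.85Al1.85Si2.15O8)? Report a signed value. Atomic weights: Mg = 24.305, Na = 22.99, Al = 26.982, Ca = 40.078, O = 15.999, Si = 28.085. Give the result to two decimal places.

-1.93 percentage points

M(Mg2SiO4) = 140.691 g/mol, so wt% Si = 28.085/140.691 × 100 = 19.96%.
M(Na0.15Ca0.85Al1.85Si2.15O8) = 275.806 g/mol, so wt% Si = 60.383/275.806 × 100 = 21.89%.
19.96 − 21.89 = -1.93 pp.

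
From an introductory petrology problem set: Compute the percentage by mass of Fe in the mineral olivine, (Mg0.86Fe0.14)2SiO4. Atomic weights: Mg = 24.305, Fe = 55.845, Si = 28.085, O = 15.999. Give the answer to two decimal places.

10.46 weight percent

M((Mg0.86Fe0.14)2SiO4) = 149.522 g/mol.
Fe contributes 0.28 × 55.845 = 15.637 g per mole.
15.637/149.522 = 0.1046 → 10.46%.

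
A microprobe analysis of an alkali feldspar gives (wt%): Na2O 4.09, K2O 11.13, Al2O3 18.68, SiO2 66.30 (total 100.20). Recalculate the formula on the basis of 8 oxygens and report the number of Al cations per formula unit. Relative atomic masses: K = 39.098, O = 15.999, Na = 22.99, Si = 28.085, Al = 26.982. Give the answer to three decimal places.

Na2O: 4.09/61.979 = 0.06599 mol → 0.13198 mol Na, 0.06599 mol O.
K2O: 11.13/94.195 = 0.11816 mol → 0.23632 mol K, 0.11816 mol O.
Al2O3: 18.68/101.961 = 0.18321 mol → 0.36642 mol Al, 0.54963 mol O.
SiO2: 66.30/60.083 = 1.10347 mol → 1.10347 mol Si, 2.20694 mol O.
Total oxygen = 2.94072 mol. Normalization factor = 8/2.94072 = 2.72042.
Al per 8 O = 0.36642 × 2.72042 = 0.997.

0.997 Al apfu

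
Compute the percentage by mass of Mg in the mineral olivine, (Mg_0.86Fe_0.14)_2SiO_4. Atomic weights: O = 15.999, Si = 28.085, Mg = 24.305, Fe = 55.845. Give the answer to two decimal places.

27.96 mass %

M((Mg_0.86Fe_0.14)_2SiO_4) = 149.522 g/mol.
Mg contributes 1.72 × 24.305 = 41.805 g per mole.
41.805/149.522 = 0.2796 → 27.96%.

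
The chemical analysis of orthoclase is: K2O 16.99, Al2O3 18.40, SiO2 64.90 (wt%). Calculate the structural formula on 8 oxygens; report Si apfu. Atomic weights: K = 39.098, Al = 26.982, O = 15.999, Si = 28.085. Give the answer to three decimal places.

16.99 wt% K2O ÷ 94.195 g/mol = 0.18037 mol, giving 0.36074 K and 0.18037 O.
18.40 wt% Al2O3 ÷ 101.961 g/mol = 0.18046 mol, giving 0.36092 Al and 0.54138 O.
64.90 wt% SiO2 ÷ 60.083 g/mol = 1.08017 mol, giving 1.08017 Si and 2.16034 O.
Oxygen sums to 2.88209; scaling by 8/2.88209 = 2.77576 puts the formula on 8 O.
Si: 1.08017 × 2.77576 = 2.998 atoms per formula unit.

2.998 Si apfu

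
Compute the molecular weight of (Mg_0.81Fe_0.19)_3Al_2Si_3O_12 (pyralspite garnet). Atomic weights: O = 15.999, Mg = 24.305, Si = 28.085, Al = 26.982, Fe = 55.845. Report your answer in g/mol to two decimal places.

421.10 g/mol

The formula mass is the sum 2.43(24.305) + 0.57(55.845) + 2(26.982) + 3(28.085) + 12(15.999).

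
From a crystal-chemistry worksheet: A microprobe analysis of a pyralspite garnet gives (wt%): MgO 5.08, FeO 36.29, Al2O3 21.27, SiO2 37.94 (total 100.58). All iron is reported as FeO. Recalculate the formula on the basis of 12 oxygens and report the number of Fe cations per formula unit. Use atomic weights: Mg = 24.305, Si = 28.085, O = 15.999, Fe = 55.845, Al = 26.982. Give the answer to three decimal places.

2.405 Fe apfu

MgO (M=40.304): mol = 0.12604; Mg = 0.12604, O = 0.12604.
FeO (M=71.844): mol = 0.50512; Fe = 0.50512, O = 0.50512.
Al2O3 (M=101.961): mol = 0.20861; Al = 0.41722, O = 0.62583.
SiO2 (M=60.083): mol = 0.63146; Si = 0.63146, O = 1.26292.
ΣO = 2.51991; factor = 12/ΣO = 4.76207.
Fe apfu = 0.50512 × 4.76207 = 2.405.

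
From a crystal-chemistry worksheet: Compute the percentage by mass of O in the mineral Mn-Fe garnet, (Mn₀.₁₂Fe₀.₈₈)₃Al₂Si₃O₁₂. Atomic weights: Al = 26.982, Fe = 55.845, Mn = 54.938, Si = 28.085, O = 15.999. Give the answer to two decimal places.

38.60 weight percent

Molar mass of (Mn₀.₁₂Fe₀.₈₈)₃Al₂Si₃O₁₂: 0.36·54.938 + 2.64·55.845 + 2·26.982 + 3·28.085 + 12·15.999 = 497.415 g/mol.
Mass of O per formula unit: 12 × 15.999 = 191.988 g.
Weight fraction O = 191.988 / 497.415 = 0.3860.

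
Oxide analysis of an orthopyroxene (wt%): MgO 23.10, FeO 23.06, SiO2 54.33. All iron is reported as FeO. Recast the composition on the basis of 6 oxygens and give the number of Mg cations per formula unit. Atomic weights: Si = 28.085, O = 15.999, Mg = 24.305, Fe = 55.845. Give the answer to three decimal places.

23.10 wt% MgO ÷ 40.304 g/mol = 0.57314 mol, giving 0.57314 Mg and 0.57314 O.
23.06 wt% FeO ÷ 71.844 g/mol = 0.32097 mol, giving 0.32097 Fe and 0.32097 O.
54.33 wt% SiO2 ÷ 60.083 g/mol = 0.90425 mol, giving 0.90425 Si and 1.80850 O.
Oxygen sums to 2.70261; scaling by 6/2.70261 = 2.22008 puts the formula on 6 O.
Mg: 0.57314 × 2.22008 = 1.272 atoms per formula unit.

1.272 Mg apfu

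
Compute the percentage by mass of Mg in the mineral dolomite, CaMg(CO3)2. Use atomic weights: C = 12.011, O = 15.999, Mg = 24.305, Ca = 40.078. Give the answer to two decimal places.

13.18 wt%

Molar mass of CaMg(CO3)2: 1*40.078 + 1*24.305 + 2*12.011 + 6*15.999 = 184.399 g/mol.
Mass of Mg per formula unit: 1 × 24.305 = 24.305 g.
Weight fraction Mg = 24.305 / 184.399 = 0.1318.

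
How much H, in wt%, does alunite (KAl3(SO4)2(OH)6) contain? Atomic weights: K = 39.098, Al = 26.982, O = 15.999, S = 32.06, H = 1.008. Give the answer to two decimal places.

Molar mass of KAl3(SO4)2(OH)6: 1·39.098 + 3·26.982 + 2·32.06 + 14·15.999 + 6·1.008 = 414.198 g/mol.
Mass of H per formula unit: 6 × 1.008 = 6.048 g.
Weight fraction H = 6.048 / 414.198 = 0.0146.

1.46 wt%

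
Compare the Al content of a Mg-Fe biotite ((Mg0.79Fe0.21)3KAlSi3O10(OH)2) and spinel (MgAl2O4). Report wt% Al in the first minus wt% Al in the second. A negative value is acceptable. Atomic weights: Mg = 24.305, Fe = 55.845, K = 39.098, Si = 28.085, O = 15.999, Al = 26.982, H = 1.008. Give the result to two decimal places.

First mineral: 26.982 g Al in 437.124 g formula = 6.17 wt% Al.
Second mineral: 53.964 g Al in 142.265 g formula = 37.93 wt% Al.
6.17% − 37.93% gives a difference of -31.76 percentage points.

-31.76 percentage points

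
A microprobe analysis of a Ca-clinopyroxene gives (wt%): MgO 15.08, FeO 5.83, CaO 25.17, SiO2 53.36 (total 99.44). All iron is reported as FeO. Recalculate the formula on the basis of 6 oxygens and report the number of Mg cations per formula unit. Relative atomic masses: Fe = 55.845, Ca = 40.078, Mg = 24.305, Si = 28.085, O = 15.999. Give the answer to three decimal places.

0.838 Mg apfu

MgO: 15.08/40.304 = 0.37416 mol → 0.37416 mol Mg, 0.37416 mol O.
FeO: 5.83/71.844 = 0.08115 mol → 0.08115 mol Fe, 0.08115 mol O.
CaO: 25.17/56.077 = 0.44885 mol → 0.44885 mol Ca, 0.44885 mol O.
SiO2: 53.36/60.083 = 0.88810 mol → 0.88810 mol Si, 1.77620 mol O.
Total oxygen = 2.68036 mol. Normalization factor = 6/2.68036 = 2.23851.
Mg per 6 O = 0.37416 × 2.23851 = 0.838.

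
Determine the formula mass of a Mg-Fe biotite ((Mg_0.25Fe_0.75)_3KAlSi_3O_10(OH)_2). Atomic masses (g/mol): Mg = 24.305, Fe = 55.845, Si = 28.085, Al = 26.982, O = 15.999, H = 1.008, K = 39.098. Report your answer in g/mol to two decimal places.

488.22 g/mol

M = 0.75×24.305 + 2.25×55.845 + 1×39.098 + 1×26.982 + 3×28.085 + 12×15.999 + 2×1.008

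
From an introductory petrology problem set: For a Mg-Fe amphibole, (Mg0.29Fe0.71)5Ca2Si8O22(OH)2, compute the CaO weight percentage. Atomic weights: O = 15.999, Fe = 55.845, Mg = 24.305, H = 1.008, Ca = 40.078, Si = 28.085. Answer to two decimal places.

12.13 wt%

Molar mass of (Mg0.29Fe0.71)5Ca2Si8O22(OH)2 = 1.45·24.305 + 3.55·55.845 + 2·40.078 + 8·28.085 + 24·15.999 + 2·1.008 = 924.320 g/mol.
Each formula unit contains 2 Ca, equivalent to 2/1 = 2.0000 mol CaO.
M(CaO) = 1×40.078 + 1×15.999 = 56.077 g/mol.
Mass of CaO per formula unit = 2.0000 × 56.077 = 112.154 g.
CaO wt% = 112.154 / 924.320 × 100 = 12.13%.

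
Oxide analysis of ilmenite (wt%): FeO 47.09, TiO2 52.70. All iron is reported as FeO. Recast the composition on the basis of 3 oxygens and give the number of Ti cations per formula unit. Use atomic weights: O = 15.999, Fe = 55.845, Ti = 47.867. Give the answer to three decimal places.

47.09 wt% FeO ÷ 71.844 g/mol = 0.65545 mol, giving 0.65545 Fe and 0.65545 O.
52.70 wt% TiO2 ÷ 79.865 g/mol = 0.65986 mol, giving 0.65986 Ti and 1.31972 O.
Oxygen sums to 1.97517; scaling by 3/1.97517 = 1.51886 puts the formula on 3 O.
Ti: 0.65986 × 1.51886 = 1.002 atoms per formula unit.

1.002 Ti apfu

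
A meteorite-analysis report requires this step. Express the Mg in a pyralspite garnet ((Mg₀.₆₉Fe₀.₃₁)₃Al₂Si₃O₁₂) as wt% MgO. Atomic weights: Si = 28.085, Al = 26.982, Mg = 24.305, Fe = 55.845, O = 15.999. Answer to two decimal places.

19.29 wt%

Molar mass of (Mg₀.₆₉Fe₀.₃₁)₃Al₂Si₃O₁₂ = 2.07*24.305 + 0.93*55.845 + 2*26.982 + 3*28.085 + 12*15.999 = 432.454 g/mol.
Each formula unit contains 2.07 Mg, equivalent to 2.07/1 = 2.0700 mol MgO.
M(MgO) = 1×24.305 + 1×15.999 = 40.304 g/mol.
Mass of MgO per formula unit = 2.0700 × 40.304 = 83.429 g.
MgO wt% = 83.429 / 432.454 × 100 = 19.29%.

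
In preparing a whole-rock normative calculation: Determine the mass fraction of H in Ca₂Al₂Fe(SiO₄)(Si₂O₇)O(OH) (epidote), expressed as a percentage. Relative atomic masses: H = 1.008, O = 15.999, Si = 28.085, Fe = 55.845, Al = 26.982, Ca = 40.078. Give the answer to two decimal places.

Molar mass of Ca₂Al₂Fe(SiO₄)(Si₂O₇)O(OH): 2×40.078 + 2×26.982 + 1×55.845 + 3×28.085 + 13×15.999 + 1×1.008 = 483.215 g/mol.
Mass of H per formula unit: 1 × 1.008 = 1.008 g.
Weight fraction H = 1.008 / 483.215 = 0.0021.

0.21 weight percent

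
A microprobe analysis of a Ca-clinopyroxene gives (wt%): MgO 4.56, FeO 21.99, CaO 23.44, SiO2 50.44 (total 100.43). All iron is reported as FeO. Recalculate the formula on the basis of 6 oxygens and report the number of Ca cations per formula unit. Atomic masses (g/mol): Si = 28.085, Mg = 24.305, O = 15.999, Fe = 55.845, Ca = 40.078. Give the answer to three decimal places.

0.997 Ca apfu

4.56 wt% MgO ÷ 40.304 g/mol = 0.11314 mol, giving 0.11314 Mg and 0.11314 O.
21.99 wt% FeO ÷ 71.844 g/mol = 0.30608 mol, giving 0.30608 Fe and 0.30608 O.
23.44 wt% CaO ÷ 56.077 g/mol = 0.41800 mol, giving 0.41800 Ca and 0.41800 O.
50.44 wt% SiO2 ÷ 60.083 g/mol = 0.83951 mol, giving 0.83951 Si and 1.67902 O.
Oxygen sums to 2.51624; scaling by 6/2.51624 = 2.38451 puts the formula on 6 O.
Ca: 0.41800 × 2.38451 = 0.997 atoms per formula unit.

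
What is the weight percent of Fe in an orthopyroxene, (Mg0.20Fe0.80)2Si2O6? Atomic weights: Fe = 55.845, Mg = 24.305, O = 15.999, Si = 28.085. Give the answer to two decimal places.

M((Mg0.20Fe0.80)2Si2O6) = 251.238 g/mol.
Fe contributes 1.60 × 55.845 = 89.352 g per mole.
89.352/251.238 = 0.3556 → 35.56%.

35.56 weight percent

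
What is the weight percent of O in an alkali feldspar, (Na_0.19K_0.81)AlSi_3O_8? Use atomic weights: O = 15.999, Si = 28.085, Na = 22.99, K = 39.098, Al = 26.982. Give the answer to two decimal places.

46.50 weight percent

Formula mass = 0.19·22.99 + 0.81·39.098 + 1·26.982 + 3·28.085 + 8·15.999 = 275.266 g/mol, of which 127.992 g is O.
So O makes up 127.992/275.266 = 0.4650 of the mass, i.e. 46.50%.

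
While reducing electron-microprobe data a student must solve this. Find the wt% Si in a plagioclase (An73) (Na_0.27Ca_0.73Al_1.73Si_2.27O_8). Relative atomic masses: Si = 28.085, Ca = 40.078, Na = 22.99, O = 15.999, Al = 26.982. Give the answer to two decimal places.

Molar mass of Na_0.27Ca_0.73Al_1.73Si_2.27O_8: 0.27×22.99 + 0.73×40.078 + 1.73×26.982 + 2.27×28.085 + 8×15.999 = 273.888 g/mol.
Mass of Si per formula unit: 2.27 × 28.085 = 63.753 g.
Weight fraction Si = 63.753 / 273.888 = 0.2328.

23.28 weight percent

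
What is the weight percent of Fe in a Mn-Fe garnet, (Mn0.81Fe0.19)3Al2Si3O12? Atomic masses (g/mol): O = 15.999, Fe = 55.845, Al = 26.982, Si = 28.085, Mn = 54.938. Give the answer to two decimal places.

6.42 wt%

M((Mn0.81Fe0.19)3Al2Si3O12) = 495.538 g/mol.
Fe contributes 0.57 × 55.845 = 31.832 g per mole.
31.832/495.538 = 0.0642 → 6.42%.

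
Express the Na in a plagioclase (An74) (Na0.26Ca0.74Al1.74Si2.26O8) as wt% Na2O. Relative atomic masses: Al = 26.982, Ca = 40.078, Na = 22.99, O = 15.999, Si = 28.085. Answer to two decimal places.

2.94 wt%

Molar mass of Na0.26Ca0.74Al1.74Si2.26O8 = 0.26*22.99 + 0.74*40.078 + 1.74*26.982 + 2.26*28.085 + 8*15.999 = 274.048 g/mol.
Each formula unit contains 0.26 Na, equivalent to 0.26/2 = 0.1300 mol Na2O.
M(Na2O) = 2×22.99 + 1×15.999 = 61.979 g/mol.
Mass of Na2O per formula unit = 0.1300 × 61.979 = 8.057 g.
Na2O wt% = 8.057 / 274.048 × 100 = 2.94%.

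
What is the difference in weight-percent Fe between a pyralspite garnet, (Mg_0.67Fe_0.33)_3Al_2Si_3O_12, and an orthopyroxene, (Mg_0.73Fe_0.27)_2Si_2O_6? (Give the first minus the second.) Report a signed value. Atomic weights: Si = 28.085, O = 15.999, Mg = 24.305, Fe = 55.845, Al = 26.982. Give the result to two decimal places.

First mineral: 55.287 g Fe in 434.347 g formula = 12.73 wt% Fe.
Second mineral: 30.156 g Fe in 217.806 g formula = 13.85 wt% Fe.
12.73% − 13.85% gives a difference of -1.12 percentage points.

-1.12 percentage points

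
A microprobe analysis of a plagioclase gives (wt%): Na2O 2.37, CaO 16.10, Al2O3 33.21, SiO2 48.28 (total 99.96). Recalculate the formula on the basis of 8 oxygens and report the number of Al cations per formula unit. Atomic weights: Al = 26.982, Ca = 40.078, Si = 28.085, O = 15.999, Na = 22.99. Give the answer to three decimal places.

1.791 Al apfu

2.37 wt% Na2O ÷ 61.979 g/mol = 0.03824 mol, giving 0.07648 Na and 0.03824 O.
16.10 wt% CaO ÷ 56.077 g/mol = 0.28711 mol, giving 0.28711 Ca and 0.28711 O.
33.21 wt% Al2O3 ÷ 101.961 g/mol = 0.32571 mol, giving 0.65142 Al and 0.97713 O.
48.28 wt% SiO2 ÷ 60.083 g/mol = 0.80356 mol, giving 0.80356 Si and 1.60712 O.
Oxygen sums to 2.90960; scaling by 8/2.90960 = 2.74952 puts the formula on 8 O.
Al: 0.65142 × 2.74952 = 1.791 atoms per formula unit.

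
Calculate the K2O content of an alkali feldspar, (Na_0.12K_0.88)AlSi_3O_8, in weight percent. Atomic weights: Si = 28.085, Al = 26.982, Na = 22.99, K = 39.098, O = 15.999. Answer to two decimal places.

M((Na_0.12K_0.88)AlSi_3O_8) = 276.394 g/mol; M(K2O) = 94.195 g/mol.
Moles K2O per formula unit = 0.88 K ÷ 2 = 0.4400.
K2O fraction = (0.4400 × 94.195) / 276.394 = 41.446/276.394 = 0.1500.

15.00 wt%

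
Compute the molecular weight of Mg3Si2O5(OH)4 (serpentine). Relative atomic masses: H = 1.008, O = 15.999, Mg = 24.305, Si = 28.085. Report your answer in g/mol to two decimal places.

The formula mass is the sum 3*24.305 + 2*28.085 + 9*15.999 + 4*1.008.

277.11 g/mol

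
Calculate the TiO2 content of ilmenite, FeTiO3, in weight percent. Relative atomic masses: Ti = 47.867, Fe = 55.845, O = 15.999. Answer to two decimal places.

M(FeTiO3) = 151.709 g/mol; M(TiO2) = 79.865 g/mol.
Moles TiO2 per formula unit = 1 Ti ÷ 1 = 1.0000.
TiO2 fraction = (1.0000 × 79.865) / 151.709 = 79.865/151.709 = 0.5264.

52.64 wt%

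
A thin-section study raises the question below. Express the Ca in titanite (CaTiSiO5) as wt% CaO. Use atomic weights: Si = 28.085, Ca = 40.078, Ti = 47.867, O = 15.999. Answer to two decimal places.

Formula mass = 196.025 g/mol.
1 Ca → 1.0000 mol CaO per formula unit; M(CaO) = 56.077, so CaO mass = 56.077 g.
56.077/196.025 × 100 = 28.61 wt%.

28.61 wt%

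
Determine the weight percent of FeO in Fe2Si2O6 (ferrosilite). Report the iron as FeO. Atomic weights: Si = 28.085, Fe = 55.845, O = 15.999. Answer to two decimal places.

M(Fe2Si2O6) = 263.854 g/mol; M(FeO) = 71.844 g/mol.
Moles FeO per formula unit = 2 Fe ÷ 1 = 2.0000.
FeO fraction = (2.0000 × 71.844) / 263.854 = 143.688/263.854 = 0.5446.

54.46 wt%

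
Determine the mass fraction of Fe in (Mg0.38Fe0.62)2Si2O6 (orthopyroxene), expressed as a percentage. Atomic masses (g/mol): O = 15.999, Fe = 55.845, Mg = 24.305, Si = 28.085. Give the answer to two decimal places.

Formula mass = 0.76*24.305 + 1.24*55.845 + 2*28.085 + 6*15.999 = 239.884 g/mol, of which 69.248 g is Fe.
So Fe makes up 69.248/239.884 = 0.2887 of the mass, i.e. 28.87%.

28.87 mass %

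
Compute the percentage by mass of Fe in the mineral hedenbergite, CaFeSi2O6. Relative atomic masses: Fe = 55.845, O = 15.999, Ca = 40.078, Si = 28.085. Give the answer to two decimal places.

22.51 mass %

Molar mass of CaFeSi2O6: 1·40.078 + 1·55.845 + 2·28.085 + 6·15.999 = 248.087 g/mol.
Mass of Fe per formula unit: 1 × 55.845 = 55.845 g.
Weight fraction Fe = 55.845 / 248.087 = 0.2251.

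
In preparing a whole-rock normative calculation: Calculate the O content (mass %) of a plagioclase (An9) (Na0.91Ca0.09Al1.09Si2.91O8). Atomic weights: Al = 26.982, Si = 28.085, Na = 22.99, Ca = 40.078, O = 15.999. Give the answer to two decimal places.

48.54 mass %

Formula mass = 0.91*22.99 + 0.09*40.078 + 1.09*26.982 + 2.91*28.085 + 8*15.999 = 263.658 g/mol, of which 127.992 g is O.
So O makes up 127.992/263.658 = 0.4854 of the mass, i.e. 48.54%.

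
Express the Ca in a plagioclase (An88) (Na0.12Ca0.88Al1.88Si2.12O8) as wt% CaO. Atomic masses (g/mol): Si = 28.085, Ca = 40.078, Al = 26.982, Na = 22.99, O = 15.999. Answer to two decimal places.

Formula mass = 276.286 g/mol.
0.88 Ca → 0.8800 mol CaO per formula unit; M(CaO) = 56.077, so CaO mass = 49.348 g.
49.348/276.286 × 100 = 17.86 wt%.

17.86 wt%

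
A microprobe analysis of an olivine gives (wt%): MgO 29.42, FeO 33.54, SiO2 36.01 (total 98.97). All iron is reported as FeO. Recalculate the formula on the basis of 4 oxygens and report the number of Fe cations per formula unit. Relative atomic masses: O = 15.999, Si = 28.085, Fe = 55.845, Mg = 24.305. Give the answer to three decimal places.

MgO (M=40.304): mol = 0.72995; Mg = 0.72995, O = 0.72995.
FeO (M=71.844): mol = 0.46684; Fe = 0.46684, O = 0.46684.
SiO2 (M=60.083): mol = 0.59934; Si = 0.59934, O = 1.19868.
ΣO = 2.39547; factor = 4/ΣO = 1.66982.
Fe apfu = 0.46684 × 1.66982 = 0.780.

0.780 Fe apfu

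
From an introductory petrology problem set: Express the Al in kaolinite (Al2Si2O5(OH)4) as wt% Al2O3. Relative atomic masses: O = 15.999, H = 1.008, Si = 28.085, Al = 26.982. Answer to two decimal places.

39.50 wt%

M(Al2Si2O5(OH)4) = 258.157 g/mol; M(Al2O3) = 101.961 g/mol.
Moles Al2O3 per formula unit = 2 Al ÷ 2 = 1.0000.
Al2O3 fraction = (1.0000 × 101.961) / 258.157 = 101.961/258.157 = 0.3950.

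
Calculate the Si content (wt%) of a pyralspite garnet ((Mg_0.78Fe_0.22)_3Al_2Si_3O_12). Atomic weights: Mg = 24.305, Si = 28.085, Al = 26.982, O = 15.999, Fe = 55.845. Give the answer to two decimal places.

M((Mg_0.78Fe_0.22)_3Al_2Si_3O_12) = 423.938 g/mol.
Si contributes 3 × 28.085 = 84.255 g per mole.
84.255/423.938 = 0.1987 → 19.87%.

19.87 wt%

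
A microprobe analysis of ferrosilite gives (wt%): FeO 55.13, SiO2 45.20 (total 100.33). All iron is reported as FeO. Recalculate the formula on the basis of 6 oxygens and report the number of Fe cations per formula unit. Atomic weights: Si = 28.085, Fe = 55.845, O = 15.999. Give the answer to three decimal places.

FeO: 55.13/71.844 = 0.76736 mol → 0.76736 mol Fe, 0.76736 mol O.
SiO2: 45.20/60.083 = 0.75229 mol → 0.75229 mol Si, 1.50458 mol O.
Total oxygen = 2.27194 mol. Normalization factor = 6/2.27194 = 2.64091.
Fe per 6 O = 0.76736 × 2.64091 = 2.027.

2.027 Fe apfu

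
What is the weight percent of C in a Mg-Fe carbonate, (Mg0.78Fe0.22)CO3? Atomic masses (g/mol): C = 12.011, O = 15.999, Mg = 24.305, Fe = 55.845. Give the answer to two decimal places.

13.16 mass %

Molar mass of (Mg0.78Fe0.22)CO3: 0.78·24.305 + 0.22·55.845 + 1·12.011 + 3·15.999 = 91.252 g/mol.
Mass of C per formula unit: 1 × 12.011 = 12.011 g.
Weight fraction C = 12.011 / 91.252 = 0.1316.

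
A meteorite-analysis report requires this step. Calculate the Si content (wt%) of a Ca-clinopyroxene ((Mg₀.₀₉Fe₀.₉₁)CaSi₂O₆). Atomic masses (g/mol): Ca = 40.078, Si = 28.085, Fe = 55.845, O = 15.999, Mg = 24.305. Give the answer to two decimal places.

22.90 wt%

M((Mg₀.₀₉Fe₀.₉₁)CaSi₂O₆) = 245.248 g/mol.
Si contributes 2 × 28.085 = 56.170 g per mole.
56.170/245.248 = 0.2290 → 22.90%.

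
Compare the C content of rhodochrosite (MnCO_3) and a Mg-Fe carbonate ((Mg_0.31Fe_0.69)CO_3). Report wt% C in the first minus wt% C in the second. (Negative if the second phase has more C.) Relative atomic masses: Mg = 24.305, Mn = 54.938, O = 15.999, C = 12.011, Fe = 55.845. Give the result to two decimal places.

-0.87 percentage points

First mineral: 12.011 g C in 114.946 g formula = 10.45 wt% C.
Second mineral: 12.011 g C in 106.076 g formula = 11.32 wt% C.
10.45% − 11.32% gives a difference of -0.87 percentage points.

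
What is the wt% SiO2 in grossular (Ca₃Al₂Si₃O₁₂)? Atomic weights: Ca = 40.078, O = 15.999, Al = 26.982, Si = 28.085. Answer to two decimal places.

M(Ca₃Al₂Si₃O₁₂) = 450.441 g/mol; M(SiO2) = 60.083 g/mol.
Moles SiO2 per formula unit = 3 Si ÷ 1 = 3.0000.
SiO2 fraction = (3.0000 × 60.083) / 450.441 = 180.249/450.441 = 0.4002.

40.02 wt%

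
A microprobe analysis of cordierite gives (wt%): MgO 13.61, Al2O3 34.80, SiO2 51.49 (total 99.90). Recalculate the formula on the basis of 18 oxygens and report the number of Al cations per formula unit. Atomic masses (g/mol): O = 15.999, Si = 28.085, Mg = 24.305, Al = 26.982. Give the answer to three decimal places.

3.995 Al apfu

MgO (M=40.304): mol = 0.33768; Mg = 0.33768, O = 0.33768.
Al2O3 (M=101.961): mol = 0.34131; Al = 0.68262, O = 1.02393.
SiO2 (M=60.083): mol = 0.85698; Si = 0.85698, O = 1.71396.
ΣO = 3.07557; factor = 18/ΣO = 5.85257.
Al apfu = 0.68262 × 5.85257 = 3.995.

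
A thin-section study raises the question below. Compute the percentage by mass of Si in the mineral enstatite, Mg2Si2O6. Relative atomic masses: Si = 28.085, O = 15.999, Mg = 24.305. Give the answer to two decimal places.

M(Mg2Si2O6) = 200.774 g/mol.
Si contributes 2 × 28.085 = 56.170 g per mole.
56.170/200.774 = 0.2798 → 27.98%.

27.98 wt%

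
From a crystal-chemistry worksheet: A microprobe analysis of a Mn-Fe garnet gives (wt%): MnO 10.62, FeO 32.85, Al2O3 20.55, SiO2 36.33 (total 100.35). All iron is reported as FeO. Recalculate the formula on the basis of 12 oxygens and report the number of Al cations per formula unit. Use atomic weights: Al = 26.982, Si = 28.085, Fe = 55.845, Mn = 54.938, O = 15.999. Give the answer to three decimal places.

MnO (M=70.937): mol = 0.14971; Mn = 0.14971, O = 0.14971.
FeO (M=71.844): mol = 0.45724; Fe = 0.45724, O = 0.45724.
Al2O3 (M=101.961): mol = 0.20155; Al = 0.40310, O = 0.60465.
SiO2 (M=60.083): mol = 0.60466; Si = 0.60466, O = 1.20932.
ΣO = 2.42092; factor = 12/ΣO = 4.95679.
Al apfu = 0.40310 × 4.95679 = 1.998.

1.998 Al apfu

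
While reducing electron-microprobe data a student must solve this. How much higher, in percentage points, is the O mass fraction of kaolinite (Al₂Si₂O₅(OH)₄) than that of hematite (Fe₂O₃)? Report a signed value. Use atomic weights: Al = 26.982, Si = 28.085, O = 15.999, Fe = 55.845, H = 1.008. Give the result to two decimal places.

First mineral: 143.991 g O in 258.157 g formula = 55.78 wt% O.
Second mineral: 47.997 g O in 159.687 g formula = 30.06 wt% O.
55.78% − 30.06% gives a difference of 25.72 percentage points.

25.72 percentage points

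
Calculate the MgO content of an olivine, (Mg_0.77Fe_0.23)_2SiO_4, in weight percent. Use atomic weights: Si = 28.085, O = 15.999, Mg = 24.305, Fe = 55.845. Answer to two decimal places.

39.99 wt%

Molar mass of (Mg_0.77Fe_0.23)_2SiO_4 = 1.54·24.305 + 0.46·55.845 + 1·28.085 + 4·15.999 = 155.199 g/mol.
Each formula unit contains 1.54 Mg, equivalent to 1.54/1 = 1.5400 mol MgO.
M(MgO) = 1×24.305 + 1×15.999 = 40.304 g/mol.
Mass of MgO per formula unit = 1.5400 × 40.304 = 62.068 g.
MgO wt% = 62.068 / 155.199 × 100 = 39.99%.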